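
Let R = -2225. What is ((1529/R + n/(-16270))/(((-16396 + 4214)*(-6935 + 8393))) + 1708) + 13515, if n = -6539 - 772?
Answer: 1957599883259200171/128594881643400 ≈ 15223.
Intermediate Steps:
n = -7311
((1529/R + n/(-16270))/(((-16396 + 4214)*(-6935 + 8393))) + 1708) + 13515 = ((1529/(-2225) - 7311/(-16270))/(((-16396 + 4214)*(-6935 + 8393))) + 1708) + 13515 = ((1529*(-1/2225) - 7311*(-1/16270))/((-12182*1458)) + 1708) + 13515 = ((-1529/2225 + 7311/16270)/(-17761356) + 1708) + 13515 = (-1721971/7240150*(-1/17761356) + 1708) + 13515 = (1721971/128594881643400 + 1708) + 13515 = 219640057848649171/128594881643400 + 13515 = 1957599883259200171/128594881643400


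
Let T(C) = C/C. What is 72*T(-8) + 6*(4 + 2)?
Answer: 108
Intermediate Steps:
T(C) = 1
72*T(-8) + 6*(4 + 2) = 72*1 + 6*(4 + 2) = 72 + 6*6 = 72 + 36 = 108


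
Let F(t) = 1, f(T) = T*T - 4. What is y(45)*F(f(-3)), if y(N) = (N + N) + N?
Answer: 135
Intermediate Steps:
f(T) = -4 + T**2 (f(T) = T**2 - 4 = -4 + T**2)
y(N) = 3*N (y(N) = 2*N + N = 3*N)
y(45)*F(f(-3)) = (3*45)*1 = 135*1 = 135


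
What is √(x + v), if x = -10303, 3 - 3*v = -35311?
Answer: √13215/3 ≈ 38.319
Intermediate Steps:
v = 35314/3 (v = 1 - ⅓*(-35311) = 1 + 35311/3 = 35314/3 ≈ 11771.)
√(x + v) = √(-10303 + 35314/3) = √(4405/3) = √13215/3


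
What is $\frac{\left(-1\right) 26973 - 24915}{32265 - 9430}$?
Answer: $- \frac{51888}{22835} \approx -2.2723$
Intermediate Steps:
$\frac{\left(-1\right) 26973 - 24915}{32265 - 9430} = \frac{-26973 - 24915}{22835} = \left(-51888\right) \frac{1}{22835} = - \frac{51888}{22835}$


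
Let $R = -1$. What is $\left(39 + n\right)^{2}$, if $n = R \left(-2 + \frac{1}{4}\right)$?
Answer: $\frac{26569}{16} \approx 1660.6$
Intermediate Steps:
$n = \frac{7}{4}$ ($n = - (-2 + \frac{1}{4}) = \left(-1\right) \left(- \frac{7}{4}\right) = \frac{7}{4} \approx 1.75$)
$\left(39 + n\right)^{2} = \left(39 + \frac{7}{4}\right)^{2} = \left(\frac{163}{4}\right)^{2} = \frac{26569}{16}$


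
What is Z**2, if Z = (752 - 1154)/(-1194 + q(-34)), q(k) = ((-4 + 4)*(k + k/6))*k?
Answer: 4489/39601 ≈ 0.11336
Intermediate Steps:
q(k) = 0 (q(k) = (0*(k + k*(1/6)))*k = (0*(k + k/6))*k = (0*(7*k/6))*k = 0*k = 0)
Z = 67/199 (Z = (752 - 1154)/(-1194 + 0) = -402/(-1194) = -402*(-1/1194) = 67/199 ≈ 0.33668)
Z**2 = (67/199)**2 = 4489/39601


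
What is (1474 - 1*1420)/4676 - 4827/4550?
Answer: -398667/379925 ≈ -1.0493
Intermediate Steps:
(1474 - 1*1420)/4676 - 4827/4550 = (1474 - 1420)*(1/4676) - 4827*1/4550 = 54*(1/4676) - 4827/4550 = 27/2338 - 4827/4550 = -398667/379925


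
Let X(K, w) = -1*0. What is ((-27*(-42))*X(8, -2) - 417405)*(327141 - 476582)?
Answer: 62377420605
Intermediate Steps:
X(K, w) = 0
((-27*(-42))*X(8, -2) - 417405)*(327141 - 476582) = (-27*(-42)*0 - 417405)*(327141 - 476582) = (1134*0 - 417405)*(-149441) = (0 - 417405)*(-149441) = -417405*(-149441) = 62377420605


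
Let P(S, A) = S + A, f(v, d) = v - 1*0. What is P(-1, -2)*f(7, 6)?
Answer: -21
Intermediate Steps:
f(v, d) = v (f(v, d) = v + 0 = v)
P(S, A) = A + S
P(-1, -2)*f(7, 6) = (-2 - 1)*7 = -3*7 = -21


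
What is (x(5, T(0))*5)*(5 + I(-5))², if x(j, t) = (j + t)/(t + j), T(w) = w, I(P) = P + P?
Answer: 125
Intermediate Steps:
I(P) = 2*P
x(j, t) = 1 (x(j, t) = (j + t)/(j + t) = 1)
(x(5, T(0))*5)*(5 + I(-5))² = (1*5)*(5 + 2*(-5))² = 5*(5 - 10)² = 5*(-5)² = 5*25 = 125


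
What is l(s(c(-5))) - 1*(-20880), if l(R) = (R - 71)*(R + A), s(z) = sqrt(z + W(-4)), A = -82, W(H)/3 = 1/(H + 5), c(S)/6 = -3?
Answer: 26687 - 153*I*sqrt(15) ≈ 26687.0 - 592.57*I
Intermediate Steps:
c(S) = -18 (c(S) = 6*(-3) = -18)
W(H) = 3/(5 + H) (W(H) = 3/(H + 5) = 3/(5 + H))
s(z) = sqrt(3 + z) (s(z) = sqrt(z + 3/(5 - 4)) = sqrt(z + 3/1) = sqrt(z + 3*1) = sqrt(z + 3) = sqrt(3 + z))
l(R) = (-82 + R)*(-71 + R) (l(R) = (R - 71)*(R - 82) = (-71 + R)*(-82 + R) = (-82 + R)*(-71 + R))
l(s(c(-5))) - 1*(-20880) = (5822 + (sqrt(3 - 18))**2 - 153*sqrt(3 - 18)) - 1*(-20880) = (5822 + (sqrt(-15))**2 - 153*I*sqrt(15)) + 20880 = (5822 + (I*sqrt(15))**2 - 153*I*sqrt(15)) + 20880 = (5822 - 15 - 153*I*sqrt(15)) + 20880 = (5807 - 153*I*sqrt(15)) + 20880 = 26687 - 153*I*sqrt(15)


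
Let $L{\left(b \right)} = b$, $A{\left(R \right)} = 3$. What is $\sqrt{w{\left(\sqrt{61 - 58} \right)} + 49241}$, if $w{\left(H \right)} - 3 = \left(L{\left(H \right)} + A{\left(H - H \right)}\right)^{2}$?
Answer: $\sqrt{49256 + 6 \sqrt{3}} \approx 221.96$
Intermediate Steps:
$w{\left(H \right)} = 3 + \left(3 + H\right)^{2}$ ($w{\left(H \right)} = 3 + \left(H + 3\right)^{2} = 3 + \left(3 + H\right)^{2}$)
$\sqrt{w{\left(\sqrt{61 - 58} \right)} + 49241} = \sqrt{\left(3 + \left(3 + \sqrt{61 - 58}\right)^{2}\right) + 49241} = \sqrt{\left(3 + \left(3 + \sqrt{3}\right)^{2}\right) + 49241} = \sqrt{49244 + \left(3 + \sqrt{3}\right)^{2}}$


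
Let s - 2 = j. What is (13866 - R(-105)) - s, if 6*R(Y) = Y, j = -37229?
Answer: 102221/2 ≈ 51111.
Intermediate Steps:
R(Y) = Y/6
s = -37227 (s = 2 - 37229 = -37227)
(13866 - R(-105)) - s = (13866 - (-105)/6) - 1*(-37227) = (13866 - 1*(-35/2)) + 37227 = (13866 + 35/2) + 37227 = 27767/2 + 37227 = 102221/2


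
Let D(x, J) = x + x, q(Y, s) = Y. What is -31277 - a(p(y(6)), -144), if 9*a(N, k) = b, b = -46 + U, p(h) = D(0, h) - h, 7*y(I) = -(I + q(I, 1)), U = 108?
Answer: -281555/9 ≈ -31284.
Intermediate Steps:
y(I) = -2*I/7 (y(I) = (-(I + I))/7 = (-2*I)/7 = -2*I/7)
D(x, J) = 2*x
p(h) = -h (p(h) = 2*0 - h = 0 - h = -h)
b = 62 (b = -46 + 108 = 62)
a(N, k) = 62/9 (a(N, k) = (1/9)*62 = 62/9)
-31277 - a(p(y(6)), -144) = -31277 - 1*62/9 = -31277 - 62/9 = -281555/9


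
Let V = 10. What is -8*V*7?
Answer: -560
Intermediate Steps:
-8*V*7 = -8*10*7 = -80*7 = -560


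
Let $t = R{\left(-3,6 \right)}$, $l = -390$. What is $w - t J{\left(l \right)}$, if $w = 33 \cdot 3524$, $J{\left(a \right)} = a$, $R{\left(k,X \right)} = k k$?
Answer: $119802$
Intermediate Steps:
$R{\left(k,X \right)} = k^{2}$
$t = 9$ ($t = \left(-3\right)^{2} = 9$)
$w = 116292$
$w - t J{\left(l \right)} = 116292 - 9 \left(-390\right) = 116292 - -3510 = 116292 + 3510 = 119802$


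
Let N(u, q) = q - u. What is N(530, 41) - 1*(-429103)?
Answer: 428614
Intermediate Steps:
N(530, 41) - 1*(-429103) = (41 - 1*530) - 1*(-429103) = (41 - 530) + 429103 = -489 + 429103 = 428614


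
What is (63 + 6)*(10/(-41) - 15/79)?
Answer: -96945/3239 ≈ -29.931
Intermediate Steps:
(63 + 6)*(10/(-41) - 15/79) = 69*(10*(-1/41) - 15*1/79) = 69*(-10/41 - 15/79) = 69*(-1405/3239) = -96945/3239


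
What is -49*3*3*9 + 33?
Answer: -3936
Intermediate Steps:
-49*3*3*9 + 33 = -441*9 + 33 = -49*81 + 33 = -3969 + 33 = -3936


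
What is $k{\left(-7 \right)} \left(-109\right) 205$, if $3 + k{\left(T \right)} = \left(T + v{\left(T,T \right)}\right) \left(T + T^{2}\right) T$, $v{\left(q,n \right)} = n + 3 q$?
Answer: $-229863015$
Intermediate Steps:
$k{\left(T \right)} = -3 + 5 T^{2} \left(T + T^{2}\right)$ ($k{\left(T \right)} = -3 + \left(T + \left(T + 3 T\right)\right) \left(T + T^{2}\right) T = -3 + \left(T + 4 T\right) \left(T + T^{2}\right) T = -3 + 5 T \left(T + T^{2}\right) T = -3 + 5 T^{2} \left(T + T^{2}\right)$)
$k{\left(-7 \right)} \left(-109\right) 205 = \left(-3 + 5 \left(-7\right)^{3} + 5 \left(-7\right)^{4}\right) \left(-109\right) 205 = \left(-3 + 5 \left(-343\right) + 5 \cdot 2401\right) \left(-109\right) 205 = \left(-3 - 1715 + 12005\right) \left(-109\right) 205 = 10287 \left(-109\right) 205 = \left(-1121283\right) 205 = -229863015$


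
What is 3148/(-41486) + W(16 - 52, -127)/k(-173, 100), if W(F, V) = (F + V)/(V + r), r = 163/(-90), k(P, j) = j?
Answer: -152043839/2404735990 ≈ -0.063227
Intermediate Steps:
r = -163/90 (r = 163*(-1/90) = -163/90 ≈ -1.8111)
W(F, V) = (F + V)/(-163/90 + V) (W(F, V) = (F + V)/(V - 163/90) = (F + V)/(-163/90 + V))
3148/(-41486) + W(16 - 52, -127)/k(-173, 100) = 3148/(-41486) + (90*((16 - 52) - 127)/(-163 + 90*(-127)))/100 = 3148*(-1/41486) + (90*(-36 - 127)/(-163 - 11430))*(1/100) = -1574/20743 + (90*(-163)/(-11593))*(1/100) = -1574/20743 + (90*(-1/11593)*(-163))*(1/100) = -1574/20743 + (14670/11593)*(1/100) = -1574/20743 + 1467/115930 = -152043839/2404735990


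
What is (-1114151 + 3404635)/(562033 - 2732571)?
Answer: -1145242/1085269 ≈ -1.0553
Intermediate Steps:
(-1114151 + 3404635)/(562033 - 2732571) = 2290484/(-2170538) = 2290484*(-1/2170538) = -1145242/1085269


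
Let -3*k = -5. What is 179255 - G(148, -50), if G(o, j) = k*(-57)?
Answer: 179350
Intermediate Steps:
k = 5/3 (k = -⅓*(-5) = 5/3 ≈ 1.6667)
G(o, j) = -95 (G(o, j) = (5/3)*(-57) = -95)
179255 - G(148, -50) = 179255 - 1*(-95) = 179255 + 95 = 179350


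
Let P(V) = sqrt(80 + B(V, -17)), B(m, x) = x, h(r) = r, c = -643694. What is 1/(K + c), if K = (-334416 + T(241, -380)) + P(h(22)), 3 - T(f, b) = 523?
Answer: -326210/319238892279 - sqrt(7)/319238892279 ≈ -1.0218e-6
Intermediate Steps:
P(V) = 3*sqrt(7) (P(V) = sqrt(80 - 17) = sqrt(63) = 3*sqrt(7))
T(f, b) = -520 (T(f, b) = 3 - 1*523 = 3 - 523 = -520)
K = -334936 + 3*sqrt(7) (K = (-334416 - 520) + 3*sqrt(7) = -334936 + 3*sqrt(7) ≈ -3.3493e+5)
1/(K + c) = 1/((-334936 + 3*sqrt(7)) - 643694) = 1/(-978630 + 3*sqrt(7))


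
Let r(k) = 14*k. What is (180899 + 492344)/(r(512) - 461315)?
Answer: -673243/454147 ≈ -1.4824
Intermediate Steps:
(180899 + 492344)/(r(512) - 461315) = (180899 + 492344)/(14*512 - 461315) = 673243/(7168 - 461315) = 673243/(-454147) = 673243*(-1/454147) = -673243/454147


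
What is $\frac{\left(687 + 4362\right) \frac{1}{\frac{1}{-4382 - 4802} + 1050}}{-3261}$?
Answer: $- \frac{909216}{616597489} \approx -0.0014746$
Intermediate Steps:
$\frac{\left(687 + 4362\right) \frac{1}{\frac{1}{-4382 - 4802} + 1050}}{-3261} = \frac{5049}{\frac{1}{-9184} + 1050} \left(- \frac{1}{3261}\right) = \frac{5049}{- \frac{1}{9184} + 1050} \left(- \frac{1}{3261}\right) = \frac{5049}{\frac{9643199}{9184}} \left(- \frac{1}{3261}\right) = 5049 \cdot \frac{9184}{9643199} \left(- \frac{1}{3261}\right) = \frac{2727648}{567247} \left(- \frac{1}{3261}\right) = - \frac{909216}{616597489}$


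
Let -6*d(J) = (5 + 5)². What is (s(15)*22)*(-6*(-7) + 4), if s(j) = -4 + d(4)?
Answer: -62744/3 ≈ -20915.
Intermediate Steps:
d(J) = -50/3 (d(J) = -(5 + 5)²/6 = -⅙*10² = -⅙*100 = -50/3)
s(j) = -62/3 (s(j) = -4 - 50/3 = -62/3)
(s(15)*22)*(-6*(-7) + 4) = (-62/3*22)*(-6*(-7) + 4) = -1364*(42 + 4)/3 = -1364/3*46 = -62744/3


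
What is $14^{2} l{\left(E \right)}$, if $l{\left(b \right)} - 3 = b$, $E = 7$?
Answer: $1960$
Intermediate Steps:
$l{\left(b \right)} = 3 + b$
$14^{2} l{\left(E \right)} = 14^{2} \left(3 + 7\right) = 196 \cdot 10 = 1960$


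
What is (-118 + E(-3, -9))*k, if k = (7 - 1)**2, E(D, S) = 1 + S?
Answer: -4536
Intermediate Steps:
k = 36 (k = 6**2 = 36)
(-118 + E(-3, -9))*k = (-118 + (1 - 9))*36 = (-118 - 8)*36 = -126*36 = -4536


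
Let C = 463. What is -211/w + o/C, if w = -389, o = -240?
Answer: 4333/180107 ≈ 0.024058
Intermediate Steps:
-211/w + o/C = -211/(-389) - 240/463 = -211*(-1/389) - 240*1/463 = 211/389 - 240/463 = 4333/180107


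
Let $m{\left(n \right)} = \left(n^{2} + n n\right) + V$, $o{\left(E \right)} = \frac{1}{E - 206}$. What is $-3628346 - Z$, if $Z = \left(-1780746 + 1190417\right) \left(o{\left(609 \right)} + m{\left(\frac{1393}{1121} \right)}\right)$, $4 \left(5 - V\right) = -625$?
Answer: $\frac{189174113744947243}{2025705292} \approx 9.3387 \cdot 10^{7}$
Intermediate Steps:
$V = \frac{645}{4}$ ($V = 5 - - \frac{625}{4} = 5 + \frac{625}{4} = \frac{645}{4} \approx 161.25$)
$o{\left(E \right)} = \frac{1}{-206 + E}$
$m{\left(n \right)} = \frac{645}{4} + 2 n^{2}$ ($m{\left(n \right)} = \left(n^{2} + n n\right) + \frac{645}{4} = \left(n^{2} + n^{2}\right) + \frac{645}{4} = 2 n^{2} + \frac{645}{4} = \frac{645}{4} + 2 n^{2}$)
$Z = - \frac{196524073438354275}{2025705292}$ ($Z = \left(-1780746 + 1190417\right) \left(\frac{1}{-206 + 609} + \left(\frac{645}{4} + 2 \left(\frac{1393}{1121}\right)^{2}\right)\right) = - 590329 \left(\frac{1}{403} + \left(\frac{645}{4} + 2 \left(1393 \cdot \frac{1}{1121}\right)^{2}\right)\right) = - 590329 \left(\frac{1}{403} + \left(\frac{645}{4} + 2 \left(\frac{1393}{1121}\right)^{2}\right)\right) = - 590329 \left(\frac{1}{403} + \left(\frac{645}{4} + 2 \cdot \frac{1940449}{1256641}\right)\right) = - 590329 \left(\frac{1}{403} + \left(\frac{645}{4} + \frac{3880898}{1256641}\right)\right) = - 590329 \left(\frac{1}{403} + \frac{826057037}{5026564}\right) = \left(-590329\right) \frac{332906012475}{2025705292} = - \frac{196524073438354275}{2025705292} \approx -9.7015 \cdot 10^{7}$)
$-3628346 - Z = -3628346 - - \frac{196524073438354275}{2025705292} = -3628346 + \frac{196524073438354275}{2025705292} = \frac{189174113744947243}{2025705292}$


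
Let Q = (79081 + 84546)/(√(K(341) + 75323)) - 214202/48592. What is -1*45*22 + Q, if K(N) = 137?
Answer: -24160141/24296 + 163627*√385/5390 ≈ -398.75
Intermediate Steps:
Q = -107101/24296 + 163627*√385/5390 (Q = (79081 + 84546)/(√(137 + 75323)) - 214202/48592 = 163627/(√75460) - 214202*1/48592 = 163627/((14*√385)) - 107101/24296 = 163627*(√385/5390) - 107101/24296 = 163627*√385/5390 - 107101/24296 = -107101/24296 + 163627*√385/5390 ≈ 591.25)
-1*45*22 + Q = -1*45*22 + (-107101/24296 + 163627*√385/5390) = -45*22 + (-107101/24296 + 163627*√385/5390) = -990 + (-107101/24296 + 163627*√385/5390) = -24160141/24296 + 163627*√385/5390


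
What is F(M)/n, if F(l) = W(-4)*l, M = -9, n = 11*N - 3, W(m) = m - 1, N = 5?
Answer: 45/52 ≈ 0.86539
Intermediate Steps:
W(m) = -1 + m
n = 52 (n = 11*5 - 3 = 55 - 3 = 52)
F(l) = -5*l (F(l) = (-1 - 4)*l = -5*l)
F(M)/n = -5*(-9)/52 = 45*(1/52) = 45/52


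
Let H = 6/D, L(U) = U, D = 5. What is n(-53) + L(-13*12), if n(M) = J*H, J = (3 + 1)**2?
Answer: -684/5 ≈ -136.80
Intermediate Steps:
J = 16 (J = 4**2 = 16)
H = 6/5 ≈ 1.2000
n(M) = 96/5 (n(M) = 16*(6/5) = 96/5)
n(-53) + L(-13*12) = 96/5 - 13*12 = 96/5 - 156 = -684/5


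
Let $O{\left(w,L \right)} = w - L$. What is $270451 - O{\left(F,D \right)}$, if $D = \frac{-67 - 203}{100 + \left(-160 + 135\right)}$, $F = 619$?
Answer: $\frac{1349142}{5} \approx 2.6983 \cdot 10^{5}$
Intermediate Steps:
$D = - \frac{18}{5}$ ($D = - \frac{270}{100 - 25} = - \frac{270}{75} = \left(-270\right) \frac{1}{75} = - \frac{18}{5} \approx -3.6$)
$270451 - O{\left(F,D \right)} = 270451 - \left(619 - - \frac{18}{5}\right) = 270451 - \left(619 + \frac{18}{5}\right) = 270451 - \frac{3113}{5} = \frac{1349142}{5}$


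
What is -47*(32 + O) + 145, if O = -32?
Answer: 145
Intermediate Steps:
-47*(32 + O) + 145 = -47*(32 - 32) + 145 = -47*0 + 145 = 0 + 145 = 145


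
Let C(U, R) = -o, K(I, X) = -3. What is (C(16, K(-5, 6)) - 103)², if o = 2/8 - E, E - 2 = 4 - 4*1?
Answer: 164025/16 ≈ 10252.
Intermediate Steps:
E = 2 (E = 2 + (4 - 4*1) = 2 + (4 - 4) = 2 + 0 = 2)
o = -7/4 (o = 2/8 - 1*2 = 2*(⅛) - 2 = ¼ - 2 = -7/4 ≈ -1.7500)
C(U, R) = 7/4 (C(U, R) = -1*(-7/4) = 7/4)
(C(16, K(-5, 6)) - 103)² = (7/4 - 103)² = (-405/4)² = 164025/16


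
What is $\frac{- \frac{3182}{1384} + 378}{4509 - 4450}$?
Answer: $\frac{259985}{40828} \approx 6.3678$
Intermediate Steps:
$\frac{- \frac{3182}{1384} + 378}{4509 - 4450} = \frac{\left(-3182\right) \frac{1}{1384} + 378}{59} = \left(- \frac{1591}{692} + 378\right) \frac{1}{59} = \frac{259985}{692} \cdot \frac{1}{59} = \frac{259985}{40828}$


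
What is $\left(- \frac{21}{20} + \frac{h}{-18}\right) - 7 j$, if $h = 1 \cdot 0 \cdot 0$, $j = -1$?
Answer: $\frac{119}{20} \approx 5.95$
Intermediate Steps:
$h = 0$ ($h = 0 \cdot 0 = 0$)
$\left(- \frac{21}{20} + \frac{h}{-18}\right) - 7 j = \left(- \frac{21}{20} + \frac{0}{-18}\right) - -7 = \left(\left(-21\right) \frac{1}{20} + 0 \left(- \frac{1}{18}\right)\right) + 7 = \left(- \frac{21}{20} + 0\right) + 7 = - \frac{21}{20} + 7 = \frac{119}{20}$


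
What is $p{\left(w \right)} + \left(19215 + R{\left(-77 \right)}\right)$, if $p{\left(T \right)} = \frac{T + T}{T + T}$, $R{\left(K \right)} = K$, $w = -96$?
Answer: $19139$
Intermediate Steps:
$p{\left(T \right)} = 1$ ($p{\left(T \right)} = \frac{2 T}{2 T} = 2 T \frac{1}{2 T} = 1$)
$p{\left(w \right)} + \left(19215 + R{\left(-77 \right)}\right) = 1 + \left(19215 - 77\right) = 1 + 19138 = 19139$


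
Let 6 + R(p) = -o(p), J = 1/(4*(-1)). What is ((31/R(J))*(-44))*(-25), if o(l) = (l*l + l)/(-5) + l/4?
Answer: -1364000/239 ≈ -5707.1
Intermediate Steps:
J = -¼ (J = 1/(-4) = 1*(-¼) = -¼ ≈ -0.25000)
o(l) = -l²/5 + l/20 (o(l) = (l² + l)*(-⅕) + l*(¼) = (l + l²)*(-⅕) + l/4 = (-l/5 - l²/5) + l/4 = -l²/5 + l/20)
R(p) = -6 - p*(1 - 4*p)/20
((31/R(J))*(-44))*(-25) = ((31/(-6 + (1/20)*(-¼)*(-1 + 4*(-¼))))*(-44))*(-25) = ((31/(-6 + (1/20)*(-¼)*(-1 - 1)))*(-44))*(-25) = ((31/(-6 + (1/20)*(-¼)*(-2)))*(-44))*(-25) = ((31/(-6 + 1/40))*(-44))*(-25) = ((31/(-239/40))*(-44))*(-25) = ((31*(-40/239))*(-44))*(-25) = -1240/239*(-44)*(-25) = (54560/239)*(-25) = -1364000/239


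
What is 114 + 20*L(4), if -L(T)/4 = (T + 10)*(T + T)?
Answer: -8846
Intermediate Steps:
L(T) = -8*T*(10 + T) (L(T) = -4*(T + 10)*(T + T) = -4*(10 + T)*2*T = -8*T*(10 + T))
114 + 20*L(4) = 114 + 20*(-8*4*(10 + 4)) = 114 + 20*(-8*4*14) = 114 + 20*(-448) = 114 - 8960 = -8846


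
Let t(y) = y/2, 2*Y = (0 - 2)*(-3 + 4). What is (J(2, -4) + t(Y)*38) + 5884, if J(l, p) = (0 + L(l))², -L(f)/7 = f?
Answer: 6061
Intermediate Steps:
L(f) = -7*f
Y = -1 (Y = ((0 - 2)*(-3 + 4))/2 = (-2*1)/2 = (½)*(-2) = -1)
J(l, p) = 49*l² (J(l, p) = (0 - 7*l)² = (-7*l)² = 49*l²)
t(y) = y/2 (t(y) = y*(½) = y/2)
(J(2, -4) + t(Y)*38) + 5884 = (49*2² + ((½)*(-1))*38) + 5884 = (49*4 - ½*38) + 5884 = (196 - 19) + 5884 = 177 + 5884 = 6061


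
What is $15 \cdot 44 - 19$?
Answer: $641$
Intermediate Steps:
$15 \cdot 44 - 19 = 660 - 19 = 641$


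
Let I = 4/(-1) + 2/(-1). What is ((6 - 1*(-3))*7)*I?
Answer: -378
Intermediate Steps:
I = -6 (I = 4*(-1) + 2*(-1) = -4 - 2 = -6)
((6 - 1*(-3))*7)*I = ((6 - 1*(-3))*7)*(-6) = ((6 + 3)*7)*(-6) = (9*7)*(-6) = 63*(-6) = -378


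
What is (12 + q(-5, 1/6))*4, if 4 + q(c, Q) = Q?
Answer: 98/3 ≈ 32.667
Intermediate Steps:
q(c, Q) = -4 + Q
(12 + q(-5, 1/6))*4 = (12 + (-4 + 1/6))*4 = (12 - 23/6)*4 = (49/6)*4 = 98/3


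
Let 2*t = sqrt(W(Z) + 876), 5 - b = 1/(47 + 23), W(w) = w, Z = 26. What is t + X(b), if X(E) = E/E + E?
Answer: 419/70 + sqrt(902)/2 ≈ 21.002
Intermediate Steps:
b = 349/70 (b = 5 - 1/(47 + 23) = 5 - 1/70 = 349/70 ≈ 4.9857)
X(E) = 1 + E
t = sqrt(902)/2 (t = sqrt(26 + 876)/2 = sqrt(902)/2 ≈ 15.017)
t + X(b) = sqrt(902)/2 + (1 + 349/70) = sqrt(902)/2 + 419/70 = 419/70 + sqrt(902)/2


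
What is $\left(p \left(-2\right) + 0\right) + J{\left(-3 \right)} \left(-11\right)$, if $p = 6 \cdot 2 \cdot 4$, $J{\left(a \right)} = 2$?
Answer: $-118$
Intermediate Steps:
$p = 48$ ($p = 12 \cdot 4 = 48$)
$\left(p \left(-2\right) + 0\right) + J{\left(-3 \right)} \left(-11\right) = \left(48 \left(-2\right) + 0\right) + 2 \left(-11\right) = \left(-96 + 0\right) - 22 = -96 - 22 = -118$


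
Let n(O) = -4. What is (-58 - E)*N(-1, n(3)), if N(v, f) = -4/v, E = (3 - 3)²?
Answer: -232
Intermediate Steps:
E = 0 (E = 0² = 0)
(-58 - E)*N(-1, n(3)) = (-58 - 1*0)*(-4/(-1)) = (-58 + 0)*(-4*(-1)) = -58*4 = -232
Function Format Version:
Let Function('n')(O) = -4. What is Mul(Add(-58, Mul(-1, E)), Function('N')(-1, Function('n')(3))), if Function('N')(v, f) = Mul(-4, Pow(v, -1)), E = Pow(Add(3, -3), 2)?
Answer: -232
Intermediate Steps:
E = 0 (E = Pow(0, 2) = 0)
Mul(Add(-58, Mul(-1, E)), Function('N')(-1, Function('n')(3))) = Mul(Add(-58, Mul(-1, 0)), Mul(-4, Pow(-1, -1))) = Mul(Add(-58, 0), Mul(-4, -1)) = Mul(-58, 4) = -232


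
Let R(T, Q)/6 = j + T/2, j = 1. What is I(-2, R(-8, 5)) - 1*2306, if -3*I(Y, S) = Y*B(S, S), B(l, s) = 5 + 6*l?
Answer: -7124/3 ≈ -2374.7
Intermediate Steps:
R(T, Q) = 6 + 3*T (R(T, Q) = 6*(1 + T/2) = 6 + 3*T)
I(Y, S) = -Y*(5 + 6*S)/3
I(-2, R(-8, 5)) - 1*2306 = -⅓*(-2)*(5 + 6*(6 + 3*(-8))) - 1*2306 = -⅓*(-2)*(5 + 6*(6 - 24)) - 2306 = -⅓*(-2)*(5 + 6*(-18)) - 2306 = -⅓*(-2)*(5 - 108) - 2306 = -⅓*(-2)*(-103) - 2306 = -206/3 - 2306 = -7124/3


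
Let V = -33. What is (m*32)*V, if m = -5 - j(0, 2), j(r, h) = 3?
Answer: 8448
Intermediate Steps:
m = -8 (m = -5 - 1*3 = -5 - 3 = -8)
(m*32)*V = -8*32*(-33) = -256*(-33) = 8448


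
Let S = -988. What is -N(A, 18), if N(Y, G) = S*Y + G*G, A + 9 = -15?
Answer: -24036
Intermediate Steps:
A = -24 (A = -9 - 15 = -24)
N(Y, G) = G² - 988*Y (N(Y, G) = -988*Y + G*G = -988*Y + G² = G² - 988*Y)
-N(A, 18) = -(18² - 988*(-24)) = -(324 + 23712) = -1*24036 = -24036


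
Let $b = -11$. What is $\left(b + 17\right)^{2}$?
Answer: $36$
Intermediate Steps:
$\left(b + 17\right)^{2} = \left(-11 + 17\right)^{2} = 6^{2} = 36$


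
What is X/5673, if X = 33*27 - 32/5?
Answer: 4423/28365 ≈ 0.15593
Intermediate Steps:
X = 4423/5 (X = 891 - 32*⅕ = 891 - 32/5 = 4423/5 ≈ 884.60)
X/5673 = (4423/5)/5673 = (4423/5)*(1/5673) = 4423/28365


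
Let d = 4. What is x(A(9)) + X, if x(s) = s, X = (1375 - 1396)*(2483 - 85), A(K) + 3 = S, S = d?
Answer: -50357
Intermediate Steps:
S = 4
A(K) = 1 (A(K) = -3 + 4 = 1)
X = -50358 (X = -21*2398 = -50358)
x(A(9)) + X = 1 - 50358 = -50357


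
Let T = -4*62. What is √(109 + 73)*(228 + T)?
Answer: -20*√182 ≈ -269.81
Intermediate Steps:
T = -248
√(109 + 73)*(228 + T) = √(109 + 73)*(228 - 248) = √182*(-20) = -20*√182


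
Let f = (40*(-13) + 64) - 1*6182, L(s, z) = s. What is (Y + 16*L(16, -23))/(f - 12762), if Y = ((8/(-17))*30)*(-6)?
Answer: -724/41225 ≈ -0.017562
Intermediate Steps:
Y = 1440/17 (Y = ((8*(-1/17))*30)*(-6) = -8/17*30*(-6) = -240/17*(-6) = 1440/17 ≈ 84.706)
f = -6638 (f = (-520 + 64) - 6182 = -456 - 6182 = -6638)
(Y + 16*L(16, -23))/(f - 12762) = (1440/17 + 16*16)/(-6638 - 12762) = (1440/17 + 256)/(-19400) = (5792/17)*(-1/19400) = -724/41225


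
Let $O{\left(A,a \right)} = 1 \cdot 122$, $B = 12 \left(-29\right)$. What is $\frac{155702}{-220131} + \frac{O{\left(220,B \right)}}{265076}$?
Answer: $- \frac{20623003685}{29175722478} \approx -0.70685$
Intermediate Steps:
$B = -348$
$O{\left(A,a \right)} = 122$
$\frac{155702}{-220131} + \frac{O{\left(220,B \right)}}{265076} = \frac{155702}{-220131} + \frac{122}{265076} = 155702 \left(- \frac{1}{220131}\right) + 122 \cdot \frac{1}{265076} = - \frac{155702}{220131} + \frac{61}{132538} = - \frac{20623003685}{29175722478}$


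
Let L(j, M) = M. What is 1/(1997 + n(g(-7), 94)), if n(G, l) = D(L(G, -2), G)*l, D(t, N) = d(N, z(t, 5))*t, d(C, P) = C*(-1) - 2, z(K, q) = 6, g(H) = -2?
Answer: 1/1997 ≈ 0.00050075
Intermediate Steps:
d(C, P) = -2 - C (d(C, P) = -C - 2 = -2 - C)
D(t, N) = t*(-2 - N) (D(t, N) = (-2 - N)*t = t*(-2 - N))
n(G, l) = l*(4 + 2*G) (n(G, l) = (-1*(-2)*(2 + G))*l = (4 + 2*G)*l = l*(4 + 2*G))
1/(1997 + n(g(-7), 94)) = 1/(1997 + 2*94*(2 - 2)) = 1/(1997 + 2*94*0) = 1/(1997 + 0) = 1/1997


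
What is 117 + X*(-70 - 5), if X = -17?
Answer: 1392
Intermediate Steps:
117 + X*(-70 - 5) = 117 - 17*(-70 - 5) = 117 - 17*(-75) = 117 + 1275 = 1392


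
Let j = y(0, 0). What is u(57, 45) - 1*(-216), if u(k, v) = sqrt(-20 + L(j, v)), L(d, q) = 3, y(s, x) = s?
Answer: 216 + I*sqrt(17) ≈ 216.0 + 4.1231*I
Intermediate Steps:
j = 0
u(k, v) = I*sqrt(17) (u(k, v) = sqrt(-20 + 3) = sqrt(-17) = I*sqrt(17))
u(57, 45) - 1*(-216) = I*sqrt(17) - 1*(-216) = I*sqrt(17) + 216 = 216 + I*sqrt(17)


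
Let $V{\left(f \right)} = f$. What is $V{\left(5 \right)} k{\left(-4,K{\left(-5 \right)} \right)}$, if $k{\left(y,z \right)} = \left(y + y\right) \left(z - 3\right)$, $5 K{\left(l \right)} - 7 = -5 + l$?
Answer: $144$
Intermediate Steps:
$K{\left(l \right)} = \frac{2}{5} + \frac{l}{5}$ ($K{\left(l \right)} = \frac{7}{5} + \frac{-5 + l}{5} = \frac{7}{5} + \left(-1 + \frac{l}{5}\right) = \frac{2}{5} + \frac{l}{5}$)
$k{\left(y,z \right)} = 2 y \left(-3 + z\right)$
$V{\left(5 \right)} k{\left(-4,K{\left(-5 \right)} \right)} = 5 \cdot 2 \left(-4\right) \left(-3 + \left(\frac{2}{5} + \frac{1}{5} \left(-5\right)\right)\right) = 5 \cdot 2 \left(-4\right) \left(-3 + \left(\frac{2}{5} - 1\right)\right) = 5 \cdot 2 \left(-4\right) \left(-3 - \frac{3}{5}\right) = 5 \cdot 2 \left(-4\right) \left(- \frac{18}{5}\right) = 5 \cdot \frac{144}{5} = 144$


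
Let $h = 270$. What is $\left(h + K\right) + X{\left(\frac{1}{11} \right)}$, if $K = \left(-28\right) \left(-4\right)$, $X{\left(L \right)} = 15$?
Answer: $397$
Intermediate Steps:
$K = 112$
$\left(h + K\right) + X{\left(\frac{1}{11} \right)} = \left(270 + 112\right) + 15 = 382 + 15 = 397$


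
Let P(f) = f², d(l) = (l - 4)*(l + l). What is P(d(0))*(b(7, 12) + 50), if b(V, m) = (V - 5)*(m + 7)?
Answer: 0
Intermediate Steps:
b(V, m) = (-5 + V)*(7 + m)
d(l) = 2*l*(-4 + l) (d(l) = (-4 + l)*(2*l) = 2*l*(-4 + l))
P(d(0))*(b(7, 12) + 50) = (2*0*(-4 + 0))²*((-35 - 5*12 + 7*7 + 7*12) + 50) = (2*0*(-4))²*((-35 - 60 + 49 + 84) + 50) = 0²*(38 + 50) = 0*88 = 0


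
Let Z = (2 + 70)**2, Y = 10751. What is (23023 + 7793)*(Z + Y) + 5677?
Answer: 491058637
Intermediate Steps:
Z = 5184 (Z = 72**2 = 5184)
(23023 + 7793)*(Z + Y) + 5677 = (23023 + 7793)*(5184 + 10751) + 5677 = 30816*15935 + 5677 = 491052960 + 5677 = 491058637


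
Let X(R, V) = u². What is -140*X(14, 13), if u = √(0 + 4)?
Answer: -560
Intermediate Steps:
u = 2 (u = √4 = 2)
X(R, V) = 4 (X(R, V) = 2² = 4)
-140*X(14, 13) = -140*4 = -560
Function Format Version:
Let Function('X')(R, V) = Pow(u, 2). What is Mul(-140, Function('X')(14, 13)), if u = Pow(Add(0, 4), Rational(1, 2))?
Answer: -560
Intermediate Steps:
u = 2 (u = Pow(4, Rational(1, 2)) = 2)
Function('X')(R, V) = 4 (Function('X')(R, V) = Pow(2, 2) = 4)
Mul(-140, Function('X')(14, 13)) = Mul(-140, 4) = -560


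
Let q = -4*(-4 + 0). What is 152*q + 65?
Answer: 2497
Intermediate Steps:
q = 16 (q = -4*(-4) = 16)
152*q + 65 = 152*16 + 65 = 2432 + 65 = 2497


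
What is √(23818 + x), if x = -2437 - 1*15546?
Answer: √5835 ≈ 76.387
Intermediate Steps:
x = -17983 (x = -2437 - 15546 = -17983)
√(23818 + x) = √(23818 - 17983) = √5835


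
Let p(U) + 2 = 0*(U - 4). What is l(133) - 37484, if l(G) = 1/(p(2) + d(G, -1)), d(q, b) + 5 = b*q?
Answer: -5247761/140 ≈ -37484.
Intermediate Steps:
p(U) = -2 (p(U) = -2 + 0*(U - 4) = -2 + 0*(-4 + U) = -2 + 0 = -2)
d(q, b) = -5 + b*q
l(G) = 1/(-7 - G) (l(G) = 1/(-2 + (-5 - G)) = 1/(-7 - G))
l(133) - 37484 = -1/(7 + 133) - 37484 = -1/140 - 37484 = -5247761/140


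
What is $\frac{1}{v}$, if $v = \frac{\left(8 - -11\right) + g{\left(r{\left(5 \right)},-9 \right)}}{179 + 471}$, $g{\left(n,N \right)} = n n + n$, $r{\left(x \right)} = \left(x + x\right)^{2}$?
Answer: $\frac{650}{10119} \approx 0.064236$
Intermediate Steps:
$r{\left(x \right)} = 4 x^{2}$ ($r{\left(x \right)} = \left(2 x\right)^{2} = 4 x^{2}$)
$g{\left(n,N \right)} = n + n^{2}$ ($g{\left(n,N \right)} = n^{2} + n = n + n^{2}$)
$v = \frac{10119}{650}$ ($v = \frac{\left(8 - -11\right) + 4 \cdot 5^{2} \left(1 + 4 \cdot 5^{2}\right)}{179 + 471} = \frac{\left(8 + 11\right) + 4 \cdot 25 \left(1 + 4 \cdot 25\right)}{650} = \left(19 + 100 \left(1 + 100\right)\right) \frac{1}{650} = \left(19 + 100 \cdot 101\right) \frac{1}{650} = \left(19 + 10100\right) \frac{1}{650} = 10119 \cdot \frac{1}{650} = \frac{10119}{650} \approx 15.568$)
$\frac{1}{v} = \frac{1}{\frac{10119}{650}} = \frac{650}{10119}$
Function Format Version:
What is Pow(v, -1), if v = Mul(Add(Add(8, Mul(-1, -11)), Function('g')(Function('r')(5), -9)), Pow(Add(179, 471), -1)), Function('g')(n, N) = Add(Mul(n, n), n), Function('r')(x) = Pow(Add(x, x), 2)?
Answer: Rational(650, 10119) ≈ 0.064236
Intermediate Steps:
Function('r')(x) = Mul(4, Pow(x, 2)) (Function('r')(x) = Pow(Mul(2, x), 2) = Mul(4, Pow(x, 2)))
Function('g')(n, N) = Add(n, Pow(n, 2)) (Function('g')(n, N) = Add(Pow(n, 2), n) = Add(n, Pow(n, 2)))
v = Rational(10119, 650) (v = Mul(Add(Add(8, Mul(-1, -11)), Mul(Mul(4, Pow(5, 2)), Add(1, Mul(4, Pow(5, 2))))), Pow(Add(179, 471), -1)) = Mul(Add(Add(8, 11), Mul(Mul(4, 25), Add(1, Mul(4, 25)))), Pow(650, -1)) = Mul(Add(19, Mul(100, Add(1, 100))), Rational(1, 650)) = Mul(Add(19, Mul(100, 101)), Rational(1, 650)) = Mul(Add(19, 10100), Rational(1, 650)) = Mul(10119, Rational(1, 650)) = Rational(10119, 650) ≈ 15.568)
Pow(v, -1) = Pow(Rational(10119, 650), -1) = Rational(650, 10119)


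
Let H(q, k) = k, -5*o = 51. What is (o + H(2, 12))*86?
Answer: 774/5 ≈ 154.80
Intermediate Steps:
o = -51/5 (o = -⅕*51 = -51/5 ≈ -10.200)
(o + H(2, 12))*86 = (-51/5 + 12)*86 = (9/5)*86 = 774/5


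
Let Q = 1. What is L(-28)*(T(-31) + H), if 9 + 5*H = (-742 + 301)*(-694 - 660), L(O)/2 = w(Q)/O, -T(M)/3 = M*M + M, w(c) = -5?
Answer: 583155/14 ≈ 41654.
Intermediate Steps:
T(M) = -3*M - 3*M² (T(M) = -3*(M*M + M) = -3*(M² + M) = -3*(M + M²) = -3*M - 3*M²)
L(O) = -10/O (L(O) = 2*(-5/O) = -10/O)
H = 119421 (H = -9/5 + ((-742 + 301)*(-694 - 660))/5 = -9/5 + (-441*(-1354))/5 = -9/5 + (⅕)*597114 = -9/5 + 597114/5 = 119421)
L(-28)*(T(-31) + H) = (-10/(-28))*(-3*(-31)*(1 - 31) + 119421) = (-10*(-1/28))*(-3*(-31)*(-30) + 119421) = 5*(-2790 + 119421)/14 = (5/14)*116631 = 583155/14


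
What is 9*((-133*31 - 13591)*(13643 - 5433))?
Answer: -1308887460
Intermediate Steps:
9*((-133*31 - 13591)*(13643 - 5433)) = 9*((-4123 - 13591)*8210) = 9*(-17714*8210) = 9*(-145431940) = -1308887460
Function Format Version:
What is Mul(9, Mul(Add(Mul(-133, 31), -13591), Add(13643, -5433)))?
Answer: -1308887460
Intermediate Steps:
Mul(9, Mul(Add(Mul(-133, 31), -13591), Add(13643, -5433))) = Mul(9, Mul(Add(-4123, -13591), 8210)) = Mul(9, Mul(-17714, 8210)) = Mul(9, -145431940) = -1308887460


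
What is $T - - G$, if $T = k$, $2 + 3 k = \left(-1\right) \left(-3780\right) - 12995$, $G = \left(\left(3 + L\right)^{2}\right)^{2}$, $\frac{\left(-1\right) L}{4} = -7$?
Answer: $\frac{2761346}{3} \approx 9.2045 \cdot 10^{5}$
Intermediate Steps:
$L = 28$ ($L = \left(-4\right) \left(-7\right) = 28$)
$G = 923521$ ($G = \left(\left(3 + 28\right)^{2}\right)^{2} = \left(31^{2}\right)^{2} = 961^{2} = 923521$)
$k = - \frac{9217}{3}$ ($k = - \frac{2}{3} + \frac{\left(-1\right) \left(-3780\right) - 12995}{3} = - \frac{2}{3} + \frac{3780 - 12995}{3} = - \frac{2}{3} + \frac{1}{3} \left(-9215\right) = - \frac{2}{3} - \frac{9215}{3} = - \frac{9217}{3} \approx -3072.3$)
$T = - \frac{9217}{3} \approx -3072.3$
$T - - G = - \frac{9217}{3} - \left(-1\right) 923521 = - \frac{9217}{3} - -923521 = - \frac{9217}{3} + 923521 = \frac{2761346}{3}$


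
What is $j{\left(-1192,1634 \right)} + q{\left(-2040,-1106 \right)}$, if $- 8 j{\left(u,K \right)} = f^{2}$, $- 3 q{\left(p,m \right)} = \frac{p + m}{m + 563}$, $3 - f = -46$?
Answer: $- \frac{3936397}{13032} \approx -302.06$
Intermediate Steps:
$f = 49$ ($f = 3 - -46 = 3 + 46 = 49$)
$q{\left(p,m \right)} = - \frac{m + p}{3 \left(563 + m\right)}$ ($q{\left(p,m \right)} = - \frac{\left(p + m\right) \frac{1}{m + 563}}{3} = - \frac{\left(m + p\right) \frac{1}{563 + m}}{3} = - \frac{\frac{1}{563 + m} \left(m + p\right)}{3} = - \frac{m + p}{3 \left(563 + m\right)}$)
$j{\left(u,K \right)} = - \frac{2401}{8}$ ($j{\left(u,K \right)} = - \frac{49^{2}}{8} = \left(- \frac{1}{8}\right) 2401 = - \frac{2401}{8}$)
$j{\left(-1192,1634 \right)} + q{\left(-2040,-1106 \right)} = - \frac{2401}{8} + \frac{\left(-1\right) \left(-1106\right) - -2040}{3 \left(563 - 1106\right)} = - \frac{2401}{8} + \frac{1106 + 2040}{3 \left(-543\right)} = - \frac{2401}{8} + \frac{1}{3} \left(- \frac{1}{543}\right) 3146 = - \frac{2401}{8} - \frac{3146}{1629} = - \frac{3936397}{13032}$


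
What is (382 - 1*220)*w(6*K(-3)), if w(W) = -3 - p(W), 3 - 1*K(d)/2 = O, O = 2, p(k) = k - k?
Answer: -486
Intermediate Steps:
p(k) = 0
K(d) = 2 (K(d) = 6 - 2*2 = 6 - 4 = 2)
w(W) = -3 (w(W) = -3 - 1*0 = -3 + 0 = -3)
(382 - 1*220)*w(6*K(-3)) = (382 - 1*220)*(-3) = (382 - 220)*(-3) = 162*(-3) = -486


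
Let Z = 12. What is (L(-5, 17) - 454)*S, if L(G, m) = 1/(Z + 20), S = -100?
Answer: 363175/8 ≈ 45397.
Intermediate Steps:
L(G, m) = 1/32 (L(G, m) = 1/(12 + 20) = 1/32)
(L(-5, 17) - 454)*S = (1/32 - 454)*(-100) = -14527/32*(-100) = 363175/8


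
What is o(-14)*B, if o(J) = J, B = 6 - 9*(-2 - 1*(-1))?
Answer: -210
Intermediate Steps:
B = 15 (B = 6 - 9*(-2 + 1) = 6 - 9*(-1) = 6 + 9 = 15)
o(-14)*B = -14*15 = -210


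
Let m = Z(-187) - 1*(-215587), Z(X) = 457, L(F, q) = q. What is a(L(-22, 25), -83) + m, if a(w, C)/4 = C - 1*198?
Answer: 214920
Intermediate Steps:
a(w, C) = -792 + 4*C (a(w, C) = 4*(C - 1*198) = 4*(C - 198) = 4*(-198 + C) = -792 + 4*C)
m = 216044 (m = 457 - 1*(-215587) = 457 + 215587 = 216044)
a(L(-22, 25), -83) + m = (-792 + 4*(-83)) + 216044 = (-792 - 332) + 216044 = -1124 + 216044 = 214920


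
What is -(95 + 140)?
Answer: -235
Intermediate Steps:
-(95 + 140) = -1*235 = -235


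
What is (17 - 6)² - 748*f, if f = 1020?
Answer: -762839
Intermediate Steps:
(17 - 6)² - 748*f = (17 - 6)² - 748*1020 = 11² - 762960 = 121 - 762960 = -762839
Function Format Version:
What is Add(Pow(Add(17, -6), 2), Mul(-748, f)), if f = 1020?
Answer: -762839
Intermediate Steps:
Add(Pow(Add(17, -6), 2), Mul(-748, f)) = Add(Pow(Add(17, -6), 2), Mul(-748, 1020)) = Add(Pow(11, 2), -762960) = Add(121, -762960) = -762839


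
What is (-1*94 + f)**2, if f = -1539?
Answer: 2666689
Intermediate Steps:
(-1*94 + f)**2 = (-1*94 - 1539)**2 = (-94 - 1539)**2 = (-1633)**2 = 2666689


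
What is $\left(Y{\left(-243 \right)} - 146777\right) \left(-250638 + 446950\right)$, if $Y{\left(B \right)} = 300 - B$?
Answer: $-28707489008$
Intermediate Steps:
$\left(Y{\left(-243 \right)} - 146777\right) \left(-250638 + 446950\right) = \left(\left(300 - -243\right) - 146777\right) \left(-250638 + 446950\right) = \left(\left(300 + 243\right) - 146777\right) 196312 = \left(543 - 146777\right) 196312 = \left(-146234\right) 196312 = -28707489008$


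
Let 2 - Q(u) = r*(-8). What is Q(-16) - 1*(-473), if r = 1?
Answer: 483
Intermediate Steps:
Q(u) = 10 (Q(u) = 2 - (-8) = 2 - 1*(-8) = 2 + 8 = 10)
Q(-16) - 1*(-473) = 10 - 1*(-473) = 10 + 473 = 483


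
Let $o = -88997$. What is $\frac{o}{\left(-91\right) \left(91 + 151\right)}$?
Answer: $\frac{88997}{22022} \approx 4.0413$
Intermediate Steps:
$\frac{o}{\left(-91\right) \left(91 + 151\right)} = - \frac{88997}{\left(-91\right) \left(91 + 151\right)} = - \frac{88997}{\left(-91\right) 242} = - \frac{88997}{-22022} = \left(-88997\right) \left(- \frac{1}{22022}\right) = \frac{88997}{22022}$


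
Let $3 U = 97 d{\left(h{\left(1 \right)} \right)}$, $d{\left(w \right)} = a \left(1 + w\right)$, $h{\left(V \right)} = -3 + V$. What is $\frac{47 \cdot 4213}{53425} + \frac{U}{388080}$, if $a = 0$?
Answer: $\frac{198011}{53425} \approx 3.7063$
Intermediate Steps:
$d{\left(w \right)} = 0$ ($d{\left(w \right)} = 0 \left(1 + w\right) = 0$)
$U = 0$ ($U = \frac{97 \cdot 0}{3} = \frac{1}{3} \cdot 0 = 0$)
$\frac{47 \cdot 4213}{53425} + \frac{U}{388080} = \frac{47 \cdot 4213}{53425} + \frac{0}{388080} = 198011 \cdot \frac{1}{53425} + 0 \cdot \frac{1}{388080} = \frac{198011}{53425} + 0 = \frac{198011}{53425}$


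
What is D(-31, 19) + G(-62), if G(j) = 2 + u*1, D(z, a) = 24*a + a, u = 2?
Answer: 479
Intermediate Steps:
D(z, a) = 25*a
G(j) = 4 (G(j) = 2 + 2*1 = 2 + 2 = 4)
D(-31, 19) + G(-62) = 25*19 + 4 = 475 + 4 = 479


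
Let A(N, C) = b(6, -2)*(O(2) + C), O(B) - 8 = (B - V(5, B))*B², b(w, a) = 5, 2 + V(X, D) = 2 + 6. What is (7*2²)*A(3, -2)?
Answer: -1400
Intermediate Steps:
V(X, D) = 6 (V(X, D) = -2 + (2 + 6) = -2 + 8 = 6)
O(B) = 8 + B²*(-6 + B) (O(B) = 8 + (B - 1*6)*B² = 8 + (B - 6)*B² = 8 + (-6 + B)*B² = 8 + B²*(-6 + B))
A(N, C) = -40 + 5*C (A(N, C) = 5*((8 + 2³ - 6*2²) + C) = 5*((8 + 8 - 6*4) + C) = 5*((8 + 8 - 24) + C) = 5*(-8 + C) = -40 + 5*C)
(7*2²)*A(3, -2) = (7*2²)*(-40 + 5*(-2)) = (7*4)*(-40 - 10) = 28*(-50) = -1400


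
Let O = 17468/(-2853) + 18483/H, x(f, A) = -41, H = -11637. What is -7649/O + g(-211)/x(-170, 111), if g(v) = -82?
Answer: 9424502797/9481745 ≈ 993.96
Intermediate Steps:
O = -9481745/1229643 (O = 17468/(-2853) + 18483/(-11637) = 17468*(-1/2853) + 18483*(-1/11637) = -17468/2853 - 6161/3879 = -9481745/1229643 ≈ -7.7110)
-7649/O + g(-211)/x(-170, 111) = -7649/(-9481745/1229643) - 82/(-41) = -7649*(-1229643/9481745) - 82*(-1/41) = 9405539307/9481745 + 2 = 9424502797/9481745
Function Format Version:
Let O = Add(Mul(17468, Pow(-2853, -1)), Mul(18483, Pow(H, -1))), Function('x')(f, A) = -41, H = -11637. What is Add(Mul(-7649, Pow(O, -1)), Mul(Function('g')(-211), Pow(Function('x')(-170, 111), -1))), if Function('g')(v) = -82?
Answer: Rational(9424502797, 9481745) ≈ 993.96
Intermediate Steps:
O = Rational(-9481745, 1229643) (O = Add(Mul(17468, Pow(-2853, -1)), Mul(18483, Pow(-11637, -1))) = Add(Mul(17468, Rational(-1, 2853)), Mul(18483, Rational(-1, 11637))) = Add(Rational(-17468, 2853), Rational(-6161, 3879)) = Rational(-9481745, 1229643) ≈ -7.7110)
Add(Mul(-7649, Pow(O, -1)), Mul(Function('g')(-211), Pow(Function('x')(-170, 111), -1))) = Add(Mul(-7649, Pow(Rational(-9481745, 1229643), -1)), Mul(-82, Pow(-41, -1))) = Add(Mul(-7649, Rational(-1229643, 9481745)), Mul(-82, Rational(-1, 41))) = Add(Rational(9405539307, 9481745), 2) = Rational(9424502797, 9481745)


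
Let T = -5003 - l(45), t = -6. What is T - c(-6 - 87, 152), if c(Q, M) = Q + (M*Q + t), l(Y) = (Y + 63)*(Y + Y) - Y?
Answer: -443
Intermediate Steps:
l(Y) = -Y + 2*Y*(63 + Y) (l(Y) = (63 + Y)*(2*Y) - Y = 2*Y*(63 + Y) - Y = -Y + 2*Y*(63 + Y))
T = -14678 (T = -5003 - 45*(125 + 2*45) = -5003 - 45*(125 + 90) = -5003 - 45*215 = -5003 - 1*9675 = -5003 - 9675 = -14678)
c(Q, M) = -6 + Q + M*Q (c(Q, M) = Q + (M*Q - 6) = Q + (-6 + M*Q) = -6 + Q + M*Q)
T - c(-6 - 87, 152) = -14678 - (-6 + (-6 - 87) + 152*(-6 - 87)) = -14678 - (-6 - 93 + 152*(-93)) = -14678 - (-6 - 93 - 14136) = -14678 - 1*(-14235) = -14678 + 14235 = -443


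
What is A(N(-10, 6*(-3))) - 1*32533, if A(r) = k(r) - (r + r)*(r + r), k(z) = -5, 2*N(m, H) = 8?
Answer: -32602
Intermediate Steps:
N(m, H) = 4 (N(m, H) = (½)*8 = 4)
A(r) = -5 - 4*r² (A(r) = -5 - (r + r)*(r + r) = -5 - 2*r*2*r = -5 - 4*r²)
A(N(-10, 6*(-3))) - 1*32533 = (-5 - 4*4²) - 1*32533 = (-5 - 4*16) - 32533 = (-5 - 64) - 32533 = -69 - 32533 = -32602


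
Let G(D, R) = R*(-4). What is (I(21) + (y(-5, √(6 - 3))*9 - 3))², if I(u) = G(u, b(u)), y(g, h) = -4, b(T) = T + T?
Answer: 42849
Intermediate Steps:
b(T) = 2*T
G(D, R) = -4*R
I(u) = -8*u
(I(21) + (y(-5, √(6 - 3))*9 - 3))² = (-8*21 + (-4*9 - 3))² = (-168 + (-36 - 3))² = (-168 - 39)² = (-207)² = 42849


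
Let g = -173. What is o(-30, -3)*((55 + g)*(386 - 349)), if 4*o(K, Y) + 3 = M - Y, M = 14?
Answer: -15281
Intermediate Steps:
o(K, Y) = 11/4 - Y/4 (o(K, Y) = -3/4 + (14 - Y)/4 = -3/4 + (7/2 - Y/4) = 11/4 - Y/4)
o(-30, -3)*((55 + g)*(386 - 349)) = (11/4 - 1/4*(-3))*((55 - 173)*(386 - 349)) = (11/4 + 3/4)*(-118*37) = (7/2)*(-4366) = -15281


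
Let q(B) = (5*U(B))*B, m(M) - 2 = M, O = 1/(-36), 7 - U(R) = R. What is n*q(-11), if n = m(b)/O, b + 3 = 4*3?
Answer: 392040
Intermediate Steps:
U(R) = 7 - R
O = -1/36 ≈ -0.027778
b = 9 (b = -3 + 4*3 = -3 + 12 = 9)
m(M) = 2 + M
q(B) = B*(35 - 5*B) (q(B) = (5*(7 - B))*B = (35 - 5*B)*B = B*(35 - 5*B))
n = -396 (n = (2 + 9)/(-1/36) = 11*(-36) = -396)
n*q(-11) = -1980*(-11)*(7 - 1*(-11)) = -1980*(-11)*(7 + 11) = -1980*(-11)*18 = -396*(-990) = 392040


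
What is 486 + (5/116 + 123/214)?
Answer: 6039901/12412 ≈ 486.62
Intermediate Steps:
486 + (5/116 + 123/214) = 486 + 7669/12412 = 6039901/12412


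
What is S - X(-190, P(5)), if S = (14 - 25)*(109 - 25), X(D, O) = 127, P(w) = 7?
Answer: -1051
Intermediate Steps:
S = -924 (S = -11*84 = -924)
S - X(-190, P(5)) = -924 - 1*127 = -924 - 127 = -1051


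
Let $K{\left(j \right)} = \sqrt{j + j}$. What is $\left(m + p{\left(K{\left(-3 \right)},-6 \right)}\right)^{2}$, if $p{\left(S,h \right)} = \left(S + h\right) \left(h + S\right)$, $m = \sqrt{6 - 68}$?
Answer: $\left(\left(6 - i \sqrt{6}\right)^{2} + i \sqrt{62}\right)^{2} \approx 436.9 - 1291.2 i$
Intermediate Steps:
$m = i \sqrt{62}$ ($m = \sqrt{-62} = i \sqrt{62} \approx 7.874 i$)
$K{\left(j \right)} = \sqrt{2} \sqrt{j}$ ($K{\left(j \right)} = \sqrt{2 j} = \sqrt{2} \sqrt{j}$)
$p{\left(S,h \right)} = \left(S + h\right)^{2}$ ($p{\left(S,h \right)} = \left(S + h\right) \left(S + h\right) = \left(S + h\right)^{2}$)
$\left(m + p{\left(K{\left(-3 \right)},-6 \right)}\right)^{2} = \left(i \sqrt{62} + \left(\sqrt{2} \sqrt{-3} - 6\right)^{2}\right)^{2} = \left(i \sqrt{62} + \left(\sqrt{2} i \sqrt{3} - 6\right)^{2}\right)^{2} = \left(i \sqrt{62} + \left(i \sqrt{6} - 6\right)^{2}\right)^{2} = \left(i \sqrt{62} + \left(-6 + i \sqrt{6}\right)^{2}\right)^{2} = \left(\left(-6 + i \sqrt{6}\right)^{2} + i \sqrt{62}\right)^{2}$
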